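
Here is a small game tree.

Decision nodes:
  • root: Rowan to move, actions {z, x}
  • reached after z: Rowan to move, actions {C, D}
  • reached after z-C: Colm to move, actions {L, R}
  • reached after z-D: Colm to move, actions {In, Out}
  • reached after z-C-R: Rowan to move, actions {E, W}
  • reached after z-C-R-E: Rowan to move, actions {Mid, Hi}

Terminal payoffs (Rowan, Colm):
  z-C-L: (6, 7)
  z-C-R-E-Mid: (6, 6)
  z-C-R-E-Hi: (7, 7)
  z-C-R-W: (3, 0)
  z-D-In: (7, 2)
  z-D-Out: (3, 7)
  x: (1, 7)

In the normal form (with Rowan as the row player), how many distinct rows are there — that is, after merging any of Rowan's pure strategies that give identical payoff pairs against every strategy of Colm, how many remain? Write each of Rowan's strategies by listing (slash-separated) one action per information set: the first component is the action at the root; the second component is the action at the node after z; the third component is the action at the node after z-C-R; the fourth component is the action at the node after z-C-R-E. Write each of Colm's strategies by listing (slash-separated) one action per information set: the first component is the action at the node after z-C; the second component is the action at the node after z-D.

5

Rowan has 16 pure strategies: z/C/E/Mid, z/C/E/Hi, z/C/W/Mid, z/C/W/Hi, z/D/E/Mid, z/D/E/Hi, z/D/W/Mid, z/D/W/Hi, x/C/E/Mid, x/C/E/Hi, x/C/W/Mid, x/C/W/Hi, x/D/E/Mid, x/D/E/Hi, x/D/W/Mid, x/D/W/Hi. Columns: L/In, L/Out, R/In, R/Out.
{z/C/E/Mid} → row (6,7) (6,7) (6,6) (6,6)
{z/C/E/Hi} → row (6,7) (6,7) (7,7) (7,7)
{z/C/W/Mid, z/C/W/Hi} → row (6,7) (6,7) (3,0) (3,0)
{z/D/E/Mid, z/D/E/Hi, z/D/W/Mid, z/D/W/Hi} → row (7,2) (3,7) (7,2) (3,7)
{x/C/E/Mid, x/C/E/Hi, x/C/W/Mid, x/C/W/Hi, x/D/E/Mid, x/D/E/Hi, x/D/W/Mid, x/D/W/Hi} → row (1,7) (1,7) (1,7) (1,7)
That's 5 distinct rows out of 16 strategies.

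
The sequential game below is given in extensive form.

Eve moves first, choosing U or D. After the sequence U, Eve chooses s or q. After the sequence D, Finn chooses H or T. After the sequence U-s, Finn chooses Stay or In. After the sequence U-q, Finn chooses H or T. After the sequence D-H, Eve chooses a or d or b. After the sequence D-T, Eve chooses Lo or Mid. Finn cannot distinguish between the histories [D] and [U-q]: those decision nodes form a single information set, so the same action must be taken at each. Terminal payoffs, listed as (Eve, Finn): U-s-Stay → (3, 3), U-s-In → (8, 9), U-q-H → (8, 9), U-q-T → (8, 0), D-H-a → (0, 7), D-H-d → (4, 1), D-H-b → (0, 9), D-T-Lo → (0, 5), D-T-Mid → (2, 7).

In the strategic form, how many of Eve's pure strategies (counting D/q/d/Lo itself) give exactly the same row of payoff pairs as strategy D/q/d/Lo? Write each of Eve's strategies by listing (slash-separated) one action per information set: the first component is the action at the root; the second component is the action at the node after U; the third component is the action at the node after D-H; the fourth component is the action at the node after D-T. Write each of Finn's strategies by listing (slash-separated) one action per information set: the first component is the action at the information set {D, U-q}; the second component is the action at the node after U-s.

2

Row for D/q/d/Lo (columns H/Stay, H/In, T/Stay, T/In): (4,1) (4,1) (0,5) (0,5).
Under D/q/d/Lo, Eve's choice at the node after U can never be reached regardless of what Finn does, so varying those choices leaves every outcome unchanged.
Holding the reachable choices fixed and varying the unreachable one freely already gives 2 equivalent strategies.
No other strategy reproduces this row, so those 2 are the full class: D/s/d/Lo, D/q/d/Lo.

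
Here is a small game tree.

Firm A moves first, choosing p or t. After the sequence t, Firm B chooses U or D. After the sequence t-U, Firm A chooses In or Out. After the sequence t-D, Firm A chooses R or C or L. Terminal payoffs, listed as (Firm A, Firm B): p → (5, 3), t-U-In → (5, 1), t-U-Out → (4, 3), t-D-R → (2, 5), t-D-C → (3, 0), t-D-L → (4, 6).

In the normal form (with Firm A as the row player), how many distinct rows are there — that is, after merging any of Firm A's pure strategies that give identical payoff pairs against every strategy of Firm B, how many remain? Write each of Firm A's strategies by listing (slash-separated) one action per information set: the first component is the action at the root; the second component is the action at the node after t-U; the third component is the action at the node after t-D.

7

Firm A has 12 pure strategies: p/In/R, p/In/C, p/In/L, p/Out/R, p/Out/C, p/Out/L, t/In/R, t/In/C, t/In/L, t/Out/R, t/Out/C, t/Out/L. Columns: U, D.
{p/In/R, p/In/C, p/In/L, p/Out/R, p/Out/C, p/Out/L} → row (5,3) (5,3)
{t/In/R} → row (5,1) (2,5)
{t/In/C} → row (5,1) (3,0)
{t/In/L} → row (5,1) (4,6)
{t/Out/R} → row (4,3) (2,5)
{t/Out/C} → row (4,3) (3,0)
{t/Out/L} → row (4,3) (4,6)
That's 7 distinct rows out of 12 strategies.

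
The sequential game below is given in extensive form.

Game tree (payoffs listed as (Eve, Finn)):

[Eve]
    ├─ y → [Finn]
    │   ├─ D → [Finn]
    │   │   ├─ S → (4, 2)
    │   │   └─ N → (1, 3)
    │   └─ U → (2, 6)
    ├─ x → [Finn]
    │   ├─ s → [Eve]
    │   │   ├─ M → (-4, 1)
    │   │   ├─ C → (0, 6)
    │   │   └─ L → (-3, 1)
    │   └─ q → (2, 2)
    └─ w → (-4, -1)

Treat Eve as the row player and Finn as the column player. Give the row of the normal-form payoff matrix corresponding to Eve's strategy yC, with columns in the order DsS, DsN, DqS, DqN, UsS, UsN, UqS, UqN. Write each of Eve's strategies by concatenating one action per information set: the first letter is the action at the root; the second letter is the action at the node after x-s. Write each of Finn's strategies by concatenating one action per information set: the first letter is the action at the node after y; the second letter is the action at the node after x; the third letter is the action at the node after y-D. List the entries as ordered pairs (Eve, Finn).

(4,2) (1,3) (4,2) (1,3) (2,6) (2,6) (2,6) (2,6)

vs DsS: Eve plays y → Finn plays D at [y] → Finn plays S at [y-D] → (4, 2)
vs DsN: Eve plays y → Finn plays D at [y] → Finn plays N at [y-D] → (1, 3)
vs DqS: Eve plays y → Finn plays D at [y] → Finn plays S at [y-D] → (4, 2)
vs DqN: Eve plays y → Finn plays D at [y] → Finn plays N at [y-D] → (1, 3)
vs UsS: Eve plays y → Finn plays U at [y] → (2, 6)
vs UsN: Eve plays y → Finn plays U at [y] → (2, 6)
vs UqS: Eve plays y → Finn plays U at [y] → (2, 6)
vs UqN: Eve plays y → Finn plays U at [y] → (2, 6)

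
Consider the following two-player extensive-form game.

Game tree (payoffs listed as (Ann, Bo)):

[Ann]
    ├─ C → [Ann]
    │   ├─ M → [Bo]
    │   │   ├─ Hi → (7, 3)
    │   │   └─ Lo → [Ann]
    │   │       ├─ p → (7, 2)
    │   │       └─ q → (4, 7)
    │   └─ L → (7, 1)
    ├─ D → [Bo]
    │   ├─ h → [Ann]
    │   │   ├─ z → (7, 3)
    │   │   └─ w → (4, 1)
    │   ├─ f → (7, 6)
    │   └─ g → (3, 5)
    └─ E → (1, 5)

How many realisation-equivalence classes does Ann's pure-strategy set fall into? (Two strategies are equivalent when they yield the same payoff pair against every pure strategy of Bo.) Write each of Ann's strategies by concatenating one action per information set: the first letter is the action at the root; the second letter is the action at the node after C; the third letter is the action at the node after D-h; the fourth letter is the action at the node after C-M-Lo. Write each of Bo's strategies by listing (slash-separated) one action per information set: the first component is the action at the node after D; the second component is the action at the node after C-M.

Ann has 24 pure strategies: CMzp, CMzq, CMwp, CMwq, CLzp, CLzq, CLwp, CLwq, DMzp, DMzq, DMwp, DMwq, DLzp, DLzq, DLwp, DLwq, EMzp, EMzq, EMwp, EMwq, ELzp, ELzq, ELwp, ELwq. Columns: h/Hi, h/Lo, f/Hi, f/Lo, g/Hi, g/Lo.
{CMzp, CMwp} → row (7,3) (7,2) (7,3) (7,2) (7,3) (7,2)
{CMzq, CMwq} → row (7,3) (4,7) (7,3) (4,7) (7,3) (4,7)
{CLzp, CLzq, CLwp, CLwq} → row (7,1) (7,1) (7,1) (7,1) (7,1) (7,1)
{DMzp, DMzq, DLzp, DLzq} → row (7,3) (7,3) (7,6) (7,6) (3,5) (3,5)
{DMwp, DMwq, DLwp, DLwq} → row (4,1) (4,1) (7,6) (7,6) (3,5) (3,5)
{EMzp, EMzq, EMwp, EMwq, ELzp, ELzq, ELwp, ELwq} → row (1,5) (1,5) (1,5) (1,5) (1,5) (1,5)
That's 6 distinct rows out of 24 strategies.

6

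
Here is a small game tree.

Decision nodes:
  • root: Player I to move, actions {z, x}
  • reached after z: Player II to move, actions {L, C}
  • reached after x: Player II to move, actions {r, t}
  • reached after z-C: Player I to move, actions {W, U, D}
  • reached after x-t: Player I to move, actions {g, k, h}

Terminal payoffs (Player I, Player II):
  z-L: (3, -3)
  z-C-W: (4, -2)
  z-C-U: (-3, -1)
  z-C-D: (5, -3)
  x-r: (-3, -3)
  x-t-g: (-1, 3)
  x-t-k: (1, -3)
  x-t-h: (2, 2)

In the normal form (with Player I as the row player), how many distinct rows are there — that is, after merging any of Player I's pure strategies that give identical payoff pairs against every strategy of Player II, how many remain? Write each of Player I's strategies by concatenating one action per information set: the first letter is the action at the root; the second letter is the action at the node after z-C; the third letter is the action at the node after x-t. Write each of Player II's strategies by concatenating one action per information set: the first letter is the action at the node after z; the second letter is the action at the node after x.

Player I has 18 pure strategies: zWg, zWk, zWh, zUg, zUk, zUh, zDg, zDk, zDh, xWg, xWk, xWh, xUg, xUk, xUh, xDg, xDk, xDh. Columns: Lr, Lt, Cr, Ct.
{zWg, zWk, zWh} → row (3,-3) (3,-3) (4,-2) (4,-2)
{zUg, zUk, zUh} → row (3,-3) (3,-3) (-3,-1) (-3,-1)
{zDg, zDk, zDh} → row (3,-3) (3,-3) (5,-3) (5,-3)
{xWg, xUg, xDg} → row (-3,-3) (-1,3) (-3,-3) (-1,3)
{xWk, xUk, xDk} → row (-3,-3) (1,-3) (-3,-3) (1,-3)
{xWh, xUh, xDh} → row (-3,-3) (2,2) (-3,-3) (2,2)
That's 6 distinct rows out of 18 strategies.

6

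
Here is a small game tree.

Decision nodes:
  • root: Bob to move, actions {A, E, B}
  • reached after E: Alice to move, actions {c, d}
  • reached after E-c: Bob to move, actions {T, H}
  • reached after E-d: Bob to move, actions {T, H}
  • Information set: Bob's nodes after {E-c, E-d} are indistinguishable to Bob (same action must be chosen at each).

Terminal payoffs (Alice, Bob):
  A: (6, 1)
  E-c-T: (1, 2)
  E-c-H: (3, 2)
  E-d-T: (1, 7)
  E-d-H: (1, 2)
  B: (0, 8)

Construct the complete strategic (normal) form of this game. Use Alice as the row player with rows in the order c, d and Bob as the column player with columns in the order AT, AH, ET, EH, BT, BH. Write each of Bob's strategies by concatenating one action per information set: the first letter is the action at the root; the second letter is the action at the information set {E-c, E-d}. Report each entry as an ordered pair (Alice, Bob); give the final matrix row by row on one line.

c: (6,1) (6,1) (1,2) (3,2) (0,8) (0,8) | d: (6,1) (6,1) (1,7) (1,2) (0,8) (0,8)

           AT       AH       ET       EH       BT       BH
   c    (6,1)    (6,1)    (1,2)    (3,2)    (0,8)    (0,8)
   d    (6,1)    (6,1)    (1,7)    (1,2)    (0,8)    (0,8)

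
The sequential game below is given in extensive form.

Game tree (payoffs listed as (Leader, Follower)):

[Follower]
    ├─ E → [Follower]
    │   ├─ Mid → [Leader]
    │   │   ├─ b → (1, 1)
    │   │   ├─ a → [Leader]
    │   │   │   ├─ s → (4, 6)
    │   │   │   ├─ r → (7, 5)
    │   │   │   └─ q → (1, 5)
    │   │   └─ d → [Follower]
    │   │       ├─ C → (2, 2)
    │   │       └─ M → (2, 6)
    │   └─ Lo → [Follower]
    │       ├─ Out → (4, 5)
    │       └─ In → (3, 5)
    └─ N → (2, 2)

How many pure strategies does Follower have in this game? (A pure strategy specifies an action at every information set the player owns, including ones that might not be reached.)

16

Follower owns the root with actions {E, N} — two choices.
Follower owns the node after E with actions {Mid, Lo} — two choices.
Follower owns the node after E-Lo with actions {Out, In} — two choices.
Follower owns the node after E-Mid-d with actions {C, M} — two choices.
A pure strategy fixes one action at each information set independently, so the count is the product 2 × 2 × 2 × 2 = 16.
(For reference, Leader has 9 pure strategies, giving a 16×9 normal-form matrix.)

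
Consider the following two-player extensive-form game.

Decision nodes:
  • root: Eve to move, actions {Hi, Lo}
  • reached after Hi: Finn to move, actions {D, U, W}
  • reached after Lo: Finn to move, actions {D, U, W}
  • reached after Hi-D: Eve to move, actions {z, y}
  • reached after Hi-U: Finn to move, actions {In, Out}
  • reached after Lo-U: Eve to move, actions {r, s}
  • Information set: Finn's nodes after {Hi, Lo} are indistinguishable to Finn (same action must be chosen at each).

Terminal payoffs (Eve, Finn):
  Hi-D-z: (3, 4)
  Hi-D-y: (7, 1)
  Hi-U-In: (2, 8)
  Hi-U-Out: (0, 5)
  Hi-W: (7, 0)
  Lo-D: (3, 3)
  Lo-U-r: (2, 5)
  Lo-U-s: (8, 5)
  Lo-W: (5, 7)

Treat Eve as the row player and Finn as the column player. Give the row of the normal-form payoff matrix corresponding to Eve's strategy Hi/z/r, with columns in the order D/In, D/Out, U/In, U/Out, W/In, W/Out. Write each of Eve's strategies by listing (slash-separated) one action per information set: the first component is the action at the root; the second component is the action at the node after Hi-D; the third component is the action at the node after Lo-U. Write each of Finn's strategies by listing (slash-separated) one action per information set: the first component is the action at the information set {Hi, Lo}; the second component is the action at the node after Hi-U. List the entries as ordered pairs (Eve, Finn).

vs D/In: Eve plays Hi → Finn plays D at [Hi] → Eve plays z at [Hi-D] → (3, 4)
vs D/Out: Eve plays Hi → Finn plays D at [Hi] → Eve plays z at [Hi-D] → (3, 4)
vs U/In: Eve plays Hi → Finn plays U at [Hi] → Finn plays In at [Hi-U] → (2, 8)
vs U/Out: Eve plays Hi → Finn plays U at [Hi] → Finn plays Out at [Hi-U] → (0, 5)
vs W/In: Eve plays Hi → Finn plays W at [Hi] → (7, 0)
vs W/Out: Eve plays Hi → Finn plays W at [Hi] → (7, 0)

(3,4) (3,4) (2,8) (0,5) (7,0) (7,0)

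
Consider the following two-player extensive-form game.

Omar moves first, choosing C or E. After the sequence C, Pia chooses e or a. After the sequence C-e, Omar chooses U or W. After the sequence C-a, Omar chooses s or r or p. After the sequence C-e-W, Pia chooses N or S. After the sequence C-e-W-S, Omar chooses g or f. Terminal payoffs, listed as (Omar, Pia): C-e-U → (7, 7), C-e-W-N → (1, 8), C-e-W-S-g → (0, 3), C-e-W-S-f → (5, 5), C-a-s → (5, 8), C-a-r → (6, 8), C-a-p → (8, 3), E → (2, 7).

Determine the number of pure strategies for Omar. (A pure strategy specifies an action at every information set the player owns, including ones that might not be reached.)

Omar owns the root with actions {C, E} — two choices.
Omar owns the node after C-e with actions {U, W} — two choices.
Omar owns the node after C-a with actions {s, r, p} — three choices.
Omar owns the node after C-e-W-S with actions {g, f} — two choices.
A pure strategy fixes one action at each information set independently, so the count is the product 2 × 2 × 3 × 2 = 24.

24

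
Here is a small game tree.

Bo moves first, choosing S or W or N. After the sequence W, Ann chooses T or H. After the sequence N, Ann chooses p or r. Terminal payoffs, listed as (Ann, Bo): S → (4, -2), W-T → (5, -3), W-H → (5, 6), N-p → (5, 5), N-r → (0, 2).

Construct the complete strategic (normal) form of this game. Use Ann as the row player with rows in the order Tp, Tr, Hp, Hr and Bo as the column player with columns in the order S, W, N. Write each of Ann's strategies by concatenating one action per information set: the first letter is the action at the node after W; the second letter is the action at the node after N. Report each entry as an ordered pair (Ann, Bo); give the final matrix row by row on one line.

Row Tp: S→(4,-2), W→(5,-3), N→(5,5)
Row Tr: S→(4,-2), W→(5,-3), N→(0,2)
Row Hp: S→(4,-2), W→(5,6), N→(5,5)
Row Hr: S→(4,-2), W→(5,6), N→(0,2)

Tp: (4,-2) (5,-3) (5,5) | Tr: (4,-2) (5,-3) (0,2) | Hp: (4,-2) (5,6) (5,5) | Hr: (4,-2) (5,6) (0,2)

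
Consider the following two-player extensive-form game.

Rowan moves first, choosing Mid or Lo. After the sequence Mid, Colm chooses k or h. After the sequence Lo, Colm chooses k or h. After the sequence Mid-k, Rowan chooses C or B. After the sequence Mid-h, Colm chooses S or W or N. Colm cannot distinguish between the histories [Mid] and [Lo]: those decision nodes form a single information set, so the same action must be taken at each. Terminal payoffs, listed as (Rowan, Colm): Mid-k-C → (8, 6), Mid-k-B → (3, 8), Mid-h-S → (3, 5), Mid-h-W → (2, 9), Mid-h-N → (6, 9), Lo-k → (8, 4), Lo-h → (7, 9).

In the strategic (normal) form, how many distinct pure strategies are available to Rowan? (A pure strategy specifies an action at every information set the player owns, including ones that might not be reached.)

Rowan owns the root with actions {Mid, Lo} — two choices.
Rowan owns the node after Mid-k with actions {C, B} — two choices.
A pure strategy fixes one action at each information set independently, so the count is the product 2 × 2 = 4.
(For reference, Colm has 6 pure strategies, giving a 4×6 normal-form matrix.)

4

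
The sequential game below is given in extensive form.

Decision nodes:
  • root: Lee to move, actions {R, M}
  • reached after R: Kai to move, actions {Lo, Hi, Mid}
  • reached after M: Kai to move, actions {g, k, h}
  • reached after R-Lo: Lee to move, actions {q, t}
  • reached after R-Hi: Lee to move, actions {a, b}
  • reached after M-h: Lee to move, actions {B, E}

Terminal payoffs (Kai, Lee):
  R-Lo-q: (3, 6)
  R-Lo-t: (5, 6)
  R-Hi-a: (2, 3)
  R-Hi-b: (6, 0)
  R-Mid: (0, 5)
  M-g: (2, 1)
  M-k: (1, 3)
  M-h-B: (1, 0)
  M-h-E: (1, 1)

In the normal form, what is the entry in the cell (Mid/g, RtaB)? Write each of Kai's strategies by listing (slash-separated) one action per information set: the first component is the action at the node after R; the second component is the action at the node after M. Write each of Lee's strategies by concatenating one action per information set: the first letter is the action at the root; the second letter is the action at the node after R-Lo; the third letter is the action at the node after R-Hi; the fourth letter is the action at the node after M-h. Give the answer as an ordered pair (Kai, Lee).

(0, 5)

Trace the play path from the root:
  Lee plays R
  Kai plays Mid at [R]
→ terminal payoff (0, 5).
(Kai's choice at the node after M is never reached on this path, so it doesn't affect the outcome.)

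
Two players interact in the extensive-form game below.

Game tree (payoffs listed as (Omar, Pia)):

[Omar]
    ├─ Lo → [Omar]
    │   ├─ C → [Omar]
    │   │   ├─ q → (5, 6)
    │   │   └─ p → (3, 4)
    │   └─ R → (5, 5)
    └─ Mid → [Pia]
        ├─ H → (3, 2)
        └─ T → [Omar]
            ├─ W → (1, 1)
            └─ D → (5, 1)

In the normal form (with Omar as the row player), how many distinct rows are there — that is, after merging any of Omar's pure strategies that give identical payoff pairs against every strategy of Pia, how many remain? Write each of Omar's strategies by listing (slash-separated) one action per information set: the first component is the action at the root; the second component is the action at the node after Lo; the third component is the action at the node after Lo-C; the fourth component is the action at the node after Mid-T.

Omar has 16 pure strategies: Lo/C/q/W, Lo/C/q/D, Lo/C/p/W, Lo/C/p/D, Lo/R/q/W, Lo/R/q/D, Lo/R/p/W, Lo/R/p/D, Mid/C/q/W, Mid/C/q/D, Mid/C/p/W, Mid/C/p/D, Mid/R/q/W, Mid/R/q/D, Mid/R/p/W, Mid/R/p/D. Columns: H, T.
{Lo/C/q/W, Lo/C/q/D} → row (5,6) (5,6)
{Lo/C/p/W, Lo/C/p/D} → row (3,4) (3,4)
{Lo/R/q/W, Lo/R/q/D, Lo/R/p/W, Lo/R/p/D} → row (5,5) (5,5)
{Mid/C/q/W, Mid/C/p/W, Mid/R/q/W, Mid/R/p/W} → row (3,2) (1,1)
{Mid/C/q/D, Mid/C/p/D, Mid/R/q/D, Mid/R/p/D} → row (3,2) (5,1)
That's 5 distinct rows out of 16 strategies.

5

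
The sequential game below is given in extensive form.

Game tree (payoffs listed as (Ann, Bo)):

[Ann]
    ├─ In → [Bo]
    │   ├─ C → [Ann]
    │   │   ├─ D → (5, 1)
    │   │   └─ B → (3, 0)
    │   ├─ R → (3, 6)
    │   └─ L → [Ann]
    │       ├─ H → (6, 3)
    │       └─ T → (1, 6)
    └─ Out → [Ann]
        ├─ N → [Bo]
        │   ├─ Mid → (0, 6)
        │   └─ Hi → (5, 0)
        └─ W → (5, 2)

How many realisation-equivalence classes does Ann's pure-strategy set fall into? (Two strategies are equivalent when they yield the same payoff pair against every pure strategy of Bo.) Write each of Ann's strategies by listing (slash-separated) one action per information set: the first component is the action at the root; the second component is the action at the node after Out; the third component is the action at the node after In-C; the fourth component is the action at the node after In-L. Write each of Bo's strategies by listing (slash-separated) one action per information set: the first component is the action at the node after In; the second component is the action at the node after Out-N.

6

Ann has 16 pure strategies: In/N/D/H, In/N/D/T, In/N/B/H, In/N/B/T, In/W/D/H, In/W/D/T, In/W/B/H, In/W/B/T, Out/N/D/H, Out/N/D/T, Out/N/B/H, Out/N/B/T, Out/W/D/H, Out/W/D/T, Out/W/B/H, Out/W/B/T. Columns: C/Mid, C/Hi, R/Mid, R/Hi, L/Mid, L/Hi.
{In/N/D/H, In/W/D/H} → row (5,1) (5,1) (3,6) (3,6) (6,3) (6,3)
{In/N/D/T, In/W/D/T} → row (5,1) (5,1) (3,6) (3,6) (1,6) (1,6)
{In/N/B/H, In/W/B/H} → row (3,0) (3,0) (3,6) (3,6) (6,3) (6,3)
{In/N/B/T, In/W/B/T} → row (3,0) (3,0) (3,6) (3,6) (1,6) (1,6)
{Out/N/D/H, Out/N/D/T, Out/N/B/H, Out/N/B/T} → row (0,6) (5,0) (0,6) (5,0) (0,6) (5,0)
{Out/W/D/H, Out/W/D/T, Out/W/B/H, Out/W/B/T} → row (5,2) (5,2) (5,2) (5,2) (5,2) (5,2)
That's 6 distinct rows out of 16 strategies.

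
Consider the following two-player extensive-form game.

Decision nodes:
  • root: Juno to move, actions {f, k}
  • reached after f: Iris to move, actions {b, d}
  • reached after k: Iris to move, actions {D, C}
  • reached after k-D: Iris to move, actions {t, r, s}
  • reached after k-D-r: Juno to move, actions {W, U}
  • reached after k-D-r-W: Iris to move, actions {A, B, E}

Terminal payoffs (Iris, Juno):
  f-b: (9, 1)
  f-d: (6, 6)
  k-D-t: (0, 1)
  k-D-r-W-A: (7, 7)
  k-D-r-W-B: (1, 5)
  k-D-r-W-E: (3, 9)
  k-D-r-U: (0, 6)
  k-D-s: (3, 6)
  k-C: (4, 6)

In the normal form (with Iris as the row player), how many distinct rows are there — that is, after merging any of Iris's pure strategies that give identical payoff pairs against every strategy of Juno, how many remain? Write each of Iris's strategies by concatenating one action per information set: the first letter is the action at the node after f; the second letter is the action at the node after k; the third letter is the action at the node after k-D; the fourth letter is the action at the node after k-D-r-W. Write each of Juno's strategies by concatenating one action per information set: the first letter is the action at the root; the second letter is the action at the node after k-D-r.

12

Iris has 36 pure strategies: bDtA, bDtB, bDtE, bDrA, bDrB, bDrE, bDsA, bDsB, bDsE, bCtA, bCtB, bCtE, bCrA, bCrB, bCrE, bCsA, bCsB, bCsE, dDtA, dDtB, dDtE, dDrA, dDrB, dDrE, dDsA, dDsB, dDsE, dCtA, dCtB, dCtE, dCrA, dCrB, dCrE, dCsA, dCsB, dCsE. Columns: fW, fU, kW, kU.
{bDtA, bDtB, bDtE} → row (9,1) (9,1) (0,1) (0,1)
{bDrA} → row (9,1) (9,1) (7,7) (0,6)
{bDrB} → row (9,1) (9,1) (1,5) (0,6)
{bDrE} → row (9,1) (9,1) (3,9) (0,6)
{bDsA, bDsB, bDsE} → row (9,1) (9,1) (3,6) (3,6)
{bCtA, bCtB, bCtE, bCrA, bCrB, bCrE, bCsA, bCsB, bCsE} → row (9,1) (9,1) (4,6) (4,6)
{dDtA, dDtB, dDtE} → row (6,6) (6,6) (0,1) (0,1)
{dDrA} → row (6,6) (6,6) (7,7) (0,6)
{dDrB} → row (6,6) (6,6) (1,5) (0,6)
{dDrE} → row (6,6) (6,6) (3,9) (0,6)
{dDsA, dDsB, dDsE} → row (6,6) (6,6) (3,6) (3,6)
{dCtA, dCtB, dCtE, dCrA, dCrB, dCrE, dCsA, dCsB, dCsE} → row (6,6) (6,6) (4,6) (4,6)
That's 12 distinct rows out of 36 strategies.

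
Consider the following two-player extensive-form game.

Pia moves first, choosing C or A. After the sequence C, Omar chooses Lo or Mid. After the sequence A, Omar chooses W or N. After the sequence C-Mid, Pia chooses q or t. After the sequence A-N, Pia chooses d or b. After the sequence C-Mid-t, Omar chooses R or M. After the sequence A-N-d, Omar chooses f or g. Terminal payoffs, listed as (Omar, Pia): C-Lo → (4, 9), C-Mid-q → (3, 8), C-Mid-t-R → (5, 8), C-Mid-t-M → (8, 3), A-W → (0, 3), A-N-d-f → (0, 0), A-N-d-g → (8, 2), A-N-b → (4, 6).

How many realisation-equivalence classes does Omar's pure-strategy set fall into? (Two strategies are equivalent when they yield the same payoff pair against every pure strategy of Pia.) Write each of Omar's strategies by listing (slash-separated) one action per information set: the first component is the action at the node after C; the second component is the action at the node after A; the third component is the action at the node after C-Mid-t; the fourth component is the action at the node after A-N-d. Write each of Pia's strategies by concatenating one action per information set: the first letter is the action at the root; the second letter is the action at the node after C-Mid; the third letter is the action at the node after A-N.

9

Omar has 16 pure strategies: Lo/W/R/f, Lo/W/R/g, Lo/W/M/f, Lo/W/M/g, Lo/N/R/f, Lo/N/R/g, Lo/N/M/f, Lo/N/M/g, Mid/W/R/f, Mid/W/R/g, Mid/W/M/f, Mid/W/M/g, Mid/N/R/f, Mid/N/R/g, Mid/N/M/f, Mid/N/M/g. Columns: Cqd, Cqb, Ctd, Ctb, Aqd, Aqb, Atd, Atb.
{Lo/W/R/f, Lo/W/R/g, Lo/W/M/f, Lo/W/M/g} → row (4,9) (4,9) (4,9) (4,9) (0,3) (0,3) (0,3) (0,3)
{Lo/N/R/f, Lo/N/M/f} → row (4,9) (4,9) (4,9) (4,9) (0,0) (4,6) (0,0) (4,6)
{Lo/N/R/g, Lo/N/M/g} → row (4,9) (4,9) (4,9) (4,9) (8,2) (4,6) (8,2) (4,6)
{Mid/W/R/f, Mid/W/R/g} → row (3,8) (3,8) (5,8) (5,8) (0,3) (0,3) (0,3) (0,3)
{Mid/W/M/f, Mid/W/M/g} → row (3,8) (3,8) (8,3) (8,3) (0,3) (0,3) (0,3) (0,3)
{Mid/N/R/f} → row (3,8) (3,8) (5,8) (5,8) (0,0) (4,6) (0,0) (4,6)
{Mid/N/R/g} → row (3,8) (3,8) (5,8) (5,8) (8,2) (4,6) (8,2) (4,6)
{Mid/N/M/f} → row (3,8) (3,8) (8,3) (8,3) (0,0) (4,6) (0,0) (4,6)
{Mid/N/M/g} → row (3,8) (3,8) (8,3) (8,3) (8,2) (4,6) (8,2) (4,6)
That's 9 distinct rows out of 16 strategies.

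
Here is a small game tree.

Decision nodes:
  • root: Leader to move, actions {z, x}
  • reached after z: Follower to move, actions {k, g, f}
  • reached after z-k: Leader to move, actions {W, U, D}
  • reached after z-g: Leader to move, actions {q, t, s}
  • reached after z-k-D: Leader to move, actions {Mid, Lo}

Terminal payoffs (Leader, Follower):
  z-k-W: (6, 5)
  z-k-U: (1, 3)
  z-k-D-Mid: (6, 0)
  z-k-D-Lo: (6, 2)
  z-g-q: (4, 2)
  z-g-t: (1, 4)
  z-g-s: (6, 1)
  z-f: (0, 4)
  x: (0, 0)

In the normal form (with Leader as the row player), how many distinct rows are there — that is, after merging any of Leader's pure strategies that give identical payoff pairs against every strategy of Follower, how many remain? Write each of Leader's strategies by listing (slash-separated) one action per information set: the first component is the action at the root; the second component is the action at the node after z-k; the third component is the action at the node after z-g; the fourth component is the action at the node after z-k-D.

13

Leader has 36 pure strategies: z/W/q/Mid, z/W/q/Lo, z/W/t/Mid, z/W/t/Lo, z/W/s/Mid, z/W/s/Lo, z/U/q/Mid, z/U/q/Lo, z/U/t/Mid, z/U/t/Lo, z/U/s/Mid, z/U/s/Lo, z/D/q/Mid, z/D/q/Lo, z/D/t/Mid, z/D/t/Lo, z/D/s/Mid, z/D/s/Lo, x/W/q/Mid, x/W/q/Lo, x/W/t/Mid, x/W/t/Lo, x/W/s/Mid, x/W/s/Lo, x/U/q/Mid, x/U/q/Lo, x/U/t/Mid, x/U/t/Lo, x/U/s/Mid, x/U/s/Lo, x/D/q/Mid, x/D/q/Lo, x/D/t/Mid, x/D/t/Lo, x/D/s/Mid, x/D/s/Lo. Columns: k, g, f.
{z/W/q/Mid, z/W/q/Lo} → row (6,5) (4,2) (0,4)
{z/W/t/Mid, z/W/t/Lo} → row (6,5) (1,4) (0,4)
{z/W/s/Mid, z/W/s/Lo} → row (6,5) (6,1) (0,4)
{z/U/q/Mid, z/U/q/Lo} → row (1,3) (4,2) (0,4)
{z/U/t/Mid, z/U/t/Lo} → row (1,3) (1,4) (0,4)
{z/U/s/Mid, z/U/s/Lo} → row (1,3) (6,1) (0,4)
{z/D/q/Mid} → row (6,0) (4,2) (0,4)
{z/D/q/Lo} → row (6,2) (4,2) (0,4)
{z/D/t/Mid} → row (6,0) (1,4) (0,4)
{z/D/t/Lo} → row (6,2) (1,4) (0,4)
{z/D/s/Mid} → row (6,0) (6,1) (0,4)
{z/D/s/Lo} → row (6,2) (6,1) (0,4)
{x/W/q/Mid, x/W/q/Lo, x/W/t/Mid, x/W/t/Lo, x/W/s/Mid, x/W/s/Lo, x/U/q/Mid, x/U/q/Lo, x/U/t/Mid, x/U/t/Lo, x/U/s/Mid, x/U/s/Lo, x/D/q/Mid, x/D/q/Lo, x/D/t/Mid, x/D/t/Lo, x/D/s/Mid, x/D/s/Lo} → row (0,0) (0,0) (0,0)
That's 13 distinct rows out of 36 strategies.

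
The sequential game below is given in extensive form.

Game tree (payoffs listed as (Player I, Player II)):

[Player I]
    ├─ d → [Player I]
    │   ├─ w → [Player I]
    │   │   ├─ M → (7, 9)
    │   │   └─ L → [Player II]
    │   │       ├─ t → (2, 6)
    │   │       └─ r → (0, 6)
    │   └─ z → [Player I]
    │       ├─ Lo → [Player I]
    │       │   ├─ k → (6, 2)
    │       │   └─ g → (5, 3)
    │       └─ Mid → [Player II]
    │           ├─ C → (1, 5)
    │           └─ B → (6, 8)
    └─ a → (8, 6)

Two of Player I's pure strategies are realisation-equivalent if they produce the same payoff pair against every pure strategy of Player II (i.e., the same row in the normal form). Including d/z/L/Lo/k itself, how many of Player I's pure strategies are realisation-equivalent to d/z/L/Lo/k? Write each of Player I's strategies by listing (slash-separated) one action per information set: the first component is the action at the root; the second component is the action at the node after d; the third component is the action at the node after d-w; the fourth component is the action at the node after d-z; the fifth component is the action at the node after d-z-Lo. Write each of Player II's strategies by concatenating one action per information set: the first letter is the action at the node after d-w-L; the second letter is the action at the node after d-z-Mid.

Row for d/z/L/Lo/k (columns tC, tB, rC, rB): (6,2) (6,2) (6,2) (6,2).
Under d/z/L/Lo/k, Player I's choice at the node after d-w can never be reached regardless of what Player II does, so varying those choices leaves every outcome unchanged.
Holding the reachable choices fixed and varying the unreachable one freely already gives 2 equivalent strategies.
No other strategy reproduces this row, so those 2 are the full class: d/z/M/Lo/k, d/z/L/Lo/k.

2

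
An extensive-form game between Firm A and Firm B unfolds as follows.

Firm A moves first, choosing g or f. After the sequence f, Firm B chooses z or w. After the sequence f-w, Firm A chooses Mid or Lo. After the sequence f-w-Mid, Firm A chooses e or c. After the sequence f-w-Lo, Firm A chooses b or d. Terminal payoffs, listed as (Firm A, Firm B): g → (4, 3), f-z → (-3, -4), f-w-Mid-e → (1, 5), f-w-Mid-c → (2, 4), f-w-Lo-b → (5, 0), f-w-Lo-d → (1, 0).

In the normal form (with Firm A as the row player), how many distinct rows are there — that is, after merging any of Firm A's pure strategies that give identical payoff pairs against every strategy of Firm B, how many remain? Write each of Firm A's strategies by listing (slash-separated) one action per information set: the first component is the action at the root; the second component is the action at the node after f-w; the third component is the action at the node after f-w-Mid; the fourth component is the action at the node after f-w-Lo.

5

Firm A has 16 pure strategies: g/Mid/e/b, g/Mid/e/d, g/Mid/c/b, g/Mid/c/d, g/Lo/e/b, g/Lo/e/d, g/Lo/c/b, g/Lo/c/d, f/Mid/e/b, f/Mid/e/d, f/Mid/c/b, f/Mid/c/d, f/Lo/e/b, f/Lo/e/d, f/Lo/c/b, f/Lo/c/d. Columns: z, w.
{g/Mid/e/b, g/Mid/e/d, g/Mid/c/b, g/Mid/c/d, g/Lo/e/b, g/Lo/e/d, g/Lo/c/b, g/Lo/c/d} → row (4,3) (4,3)
{f/Mid/e/b, f/Mid/e/d} → row (-3,-4) (1,5)
{f/Mid/c/b, f/Mid/c/d} → row (-3,-4) (2,4)
{f/Lo/e/b, f/Lo/c/b} → row (-3,-4) (5,0)
{f/Lo/e/d, f/Lo/c/d} → row (-3,-4) (1,0)
That's 5 distinct rows out of 16 strategies.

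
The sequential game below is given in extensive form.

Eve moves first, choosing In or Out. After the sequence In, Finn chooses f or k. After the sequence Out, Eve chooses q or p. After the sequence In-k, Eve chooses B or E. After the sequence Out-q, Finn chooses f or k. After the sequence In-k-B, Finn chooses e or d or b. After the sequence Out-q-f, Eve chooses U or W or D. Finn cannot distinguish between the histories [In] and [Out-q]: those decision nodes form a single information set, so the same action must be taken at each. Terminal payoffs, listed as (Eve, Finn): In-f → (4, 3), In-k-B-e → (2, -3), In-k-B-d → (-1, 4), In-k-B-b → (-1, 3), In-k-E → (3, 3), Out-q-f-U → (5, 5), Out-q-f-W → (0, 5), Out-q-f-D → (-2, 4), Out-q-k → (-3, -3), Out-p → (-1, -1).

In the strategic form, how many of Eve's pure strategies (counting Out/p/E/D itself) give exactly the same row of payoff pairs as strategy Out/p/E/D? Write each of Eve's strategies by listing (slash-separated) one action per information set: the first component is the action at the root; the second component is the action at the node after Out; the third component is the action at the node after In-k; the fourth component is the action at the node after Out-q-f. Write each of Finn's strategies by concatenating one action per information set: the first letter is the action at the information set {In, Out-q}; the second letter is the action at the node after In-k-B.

6

Row for Out/p/E/D (columns fe, fd, fb, ke, kd, kb): (-1,-1) (-1,-1) (-1,-1) (-1,-1) (-1,-1) (-1,-1).
Under Out/p/E/D, Eve's choice at the node after In-k and at the node after Out-q-f can never be reached regardless of what Finn does, so varying those choices leaves every outcome unchanged.
Holding the reachable choices fixed and varying the unreachable ones freely already gives 2 × 3 = 6 equivalent strategies.
No other strategy reproduces this row, so those 6 are the full class: Out/p/B/U, Out/p/B/W, Out/p/B/D, Out/p/E/U, Out/p/E/W, Out/p/E/D.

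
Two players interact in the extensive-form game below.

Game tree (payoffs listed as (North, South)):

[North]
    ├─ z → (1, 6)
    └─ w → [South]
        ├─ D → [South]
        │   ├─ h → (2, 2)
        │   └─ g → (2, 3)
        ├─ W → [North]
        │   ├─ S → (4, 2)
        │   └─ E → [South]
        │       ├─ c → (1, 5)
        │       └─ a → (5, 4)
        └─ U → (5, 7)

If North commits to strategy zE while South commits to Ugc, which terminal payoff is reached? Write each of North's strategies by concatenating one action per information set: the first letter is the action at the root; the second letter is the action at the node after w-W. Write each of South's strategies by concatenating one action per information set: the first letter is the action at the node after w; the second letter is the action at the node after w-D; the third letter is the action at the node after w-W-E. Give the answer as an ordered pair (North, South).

Trace the play path from the root:
  North plays z
→ terminal payoff (1, 6).
(North's choice at the node after w-W is never reached on this path, so it doesn't affect the outcome.)

(1, 6)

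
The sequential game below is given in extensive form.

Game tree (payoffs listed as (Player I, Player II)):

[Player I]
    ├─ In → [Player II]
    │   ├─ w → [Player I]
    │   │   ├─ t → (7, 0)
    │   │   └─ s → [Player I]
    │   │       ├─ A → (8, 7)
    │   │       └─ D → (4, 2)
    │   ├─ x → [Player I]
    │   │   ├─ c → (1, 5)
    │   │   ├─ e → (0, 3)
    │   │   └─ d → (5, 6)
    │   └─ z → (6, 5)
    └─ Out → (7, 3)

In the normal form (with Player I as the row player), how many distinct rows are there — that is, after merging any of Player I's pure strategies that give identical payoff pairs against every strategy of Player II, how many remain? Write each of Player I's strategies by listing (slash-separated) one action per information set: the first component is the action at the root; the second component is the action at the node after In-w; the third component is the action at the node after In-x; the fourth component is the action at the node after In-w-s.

10

Player I has 24 pure strategies: In/t/c/A, In/t/c/D, In/t/e/A, In/t/e/D, In/t/d/A, In/t/d/D, In/s/c/A, In/s/c/D, In/s/e/A, In/s/e/D, In/s/d/A, In/s/d/D, Out/t/c/A, Out/t/c/D, Out/t/e/A, Out/t/e/D, Out/t/d/A, Out/t/d/D, Out/s/c/A, Out/s/c/D, Out/s/e/A, Out/s/e/D, Out/s/d/A, Out/s/d/D. Columns: w, x, z.
{In/t/c/A, In/t/c/D} → row (7,0) (1,5) (6,5)
{In/t/e/A, In/t/e/D} → row (7,0) (0,3) (6,5)
{In/t/d/A, In/t/d/D} → row (7,0) (5,6) (6,5)
{In/s/c/A} → row (8,7) (1,5) (6,5)
{In/s/c/D} → row (4,2) (1,5) (6,5)
{In/s/e/A} → row (8,7) (0,3) (6,5)
{In/s/e/D} → row (4,2) (0,3) (6,5)
{In/s/d/A} → row (8,7) (5,6) (6,5)
{In/s/d/D} → row (4,2) (5,6) (6,5)
{Out/t/c/A, Out/t/c/D, Out/t/e/A, Out/t/e/D, Out/t/d/A, Out/t/d/D, Out/s/c/A, Out/s/c/D, Out/s/e/A, Out/s/e/D, Out/s/d/A, Out/s/d/D} → row (7,3) (7,3) (7,3)
That's 10 distinct rows out of 24 strategies.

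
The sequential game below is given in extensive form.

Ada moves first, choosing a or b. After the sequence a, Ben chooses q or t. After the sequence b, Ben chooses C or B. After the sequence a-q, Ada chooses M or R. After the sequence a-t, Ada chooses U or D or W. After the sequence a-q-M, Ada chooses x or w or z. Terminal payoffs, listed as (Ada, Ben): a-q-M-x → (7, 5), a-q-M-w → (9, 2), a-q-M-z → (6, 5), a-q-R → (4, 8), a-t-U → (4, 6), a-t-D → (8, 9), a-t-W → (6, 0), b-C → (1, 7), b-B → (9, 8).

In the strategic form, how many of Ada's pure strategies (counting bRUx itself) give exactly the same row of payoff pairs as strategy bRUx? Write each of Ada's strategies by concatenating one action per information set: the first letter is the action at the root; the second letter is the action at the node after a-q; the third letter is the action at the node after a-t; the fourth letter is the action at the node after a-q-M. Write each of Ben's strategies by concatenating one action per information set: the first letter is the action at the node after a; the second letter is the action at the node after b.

18

Row for bRUx (columns qC, qB, tC, tB): (1,7) (9,8) (1,7) (9,8).
Under bRUx, Ada's choice at the node after a-q and at the node after a-t and at the node after a-q-M can never be reached regardless of what Ben does, so varying those choices leaves every outcome unchanged.
Holding the reachable choices fixed and varying the unreachable ones freely already gives 2 × 3 × 3 = 18 equivalent strategies.
No other strategy reproduces this row, so those 18 are the full class: bMUx, bMUw, bMUz, bMDx, bMDw, bMDz, bMWx, bMWw, bMWz, bRUx, bRUw, bRUz, bRDx, bRDw, bRDz, bRWx, bRWw, bRWz.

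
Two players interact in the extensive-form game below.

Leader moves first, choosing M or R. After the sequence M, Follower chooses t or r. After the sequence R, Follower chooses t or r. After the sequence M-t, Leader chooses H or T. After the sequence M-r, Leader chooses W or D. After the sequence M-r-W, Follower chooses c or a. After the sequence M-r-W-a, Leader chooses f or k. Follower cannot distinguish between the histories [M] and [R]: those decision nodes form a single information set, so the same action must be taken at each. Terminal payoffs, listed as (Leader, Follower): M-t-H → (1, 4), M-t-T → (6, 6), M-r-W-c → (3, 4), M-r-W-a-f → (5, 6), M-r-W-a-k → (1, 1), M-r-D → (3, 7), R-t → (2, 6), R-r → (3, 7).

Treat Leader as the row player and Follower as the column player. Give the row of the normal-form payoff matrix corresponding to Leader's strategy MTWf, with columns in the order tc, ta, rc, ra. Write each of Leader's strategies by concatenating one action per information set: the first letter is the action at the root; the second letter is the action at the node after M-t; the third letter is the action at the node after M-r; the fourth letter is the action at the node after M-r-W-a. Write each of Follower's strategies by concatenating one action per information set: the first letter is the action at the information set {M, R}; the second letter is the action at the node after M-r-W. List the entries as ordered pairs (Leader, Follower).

vs tc: Leader plays M → Follower plays t at [M] → Leader plays T at [M-t] → (6, 6)
vs ta: Leader plays M → Follower plays t at [M] → Leader plays T at [M-t] → (6, 6)
vs rc: Leader plays M → Follower plays r at [M] → Leader plays W at [M-r] → Follower plays c at [M-r-W] → (3, 4)
vs ra: Leader plays M → Follower plays r at [M] → Leader plays W at [M-r] → Follower plays a at [M-r-W] → Leader plays f at [M-r-W-a] → (5, 6)

(6,6) (6,6) (3,4) (5,6)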